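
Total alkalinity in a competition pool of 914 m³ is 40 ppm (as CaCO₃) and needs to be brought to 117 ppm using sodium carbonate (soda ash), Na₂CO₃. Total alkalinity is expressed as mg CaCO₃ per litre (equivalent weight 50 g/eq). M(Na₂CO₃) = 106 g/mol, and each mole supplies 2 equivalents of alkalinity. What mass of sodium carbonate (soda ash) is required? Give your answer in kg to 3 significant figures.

74.6 kg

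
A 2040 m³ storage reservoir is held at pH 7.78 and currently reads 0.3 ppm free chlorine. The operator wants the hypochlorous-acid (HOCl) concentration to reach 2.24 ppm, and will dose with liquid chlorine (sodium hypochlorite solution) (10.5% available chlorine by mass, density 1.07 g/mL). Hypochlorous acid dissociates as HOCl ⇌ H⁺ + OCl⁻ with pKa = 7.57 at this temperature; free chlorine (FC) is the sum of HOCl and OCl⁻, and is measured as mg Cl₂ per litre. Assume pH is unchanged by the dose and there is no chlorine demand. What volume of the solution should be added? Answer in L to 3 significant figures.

Volume: 2040 m³ = 2,040,000 L.
[OCl⁻]/[HOCl] = 10^(pH − pKa) = 10^(7.78 − 7.57) = 1.622; fraction as HOCl = 1/(1 + 1.622) = 0.3814.
Free chlorine required for 2.24 ppm HOCl: 2.24 / 0.3814 = 5.873 ppm.
FC to add: 5.873 − 0.3 = 5.573 mg/L as Cl₂.
Cl₂ equivalent: 5.573 mg/L × 2,040,000 L = 11,370 g.
Product at 10.5% available Cl: 11,370 / 0.105 = 108,300 g.
Volume: 108,300 g ÷ 1.07 g/mL = 101,200 mL.

101 L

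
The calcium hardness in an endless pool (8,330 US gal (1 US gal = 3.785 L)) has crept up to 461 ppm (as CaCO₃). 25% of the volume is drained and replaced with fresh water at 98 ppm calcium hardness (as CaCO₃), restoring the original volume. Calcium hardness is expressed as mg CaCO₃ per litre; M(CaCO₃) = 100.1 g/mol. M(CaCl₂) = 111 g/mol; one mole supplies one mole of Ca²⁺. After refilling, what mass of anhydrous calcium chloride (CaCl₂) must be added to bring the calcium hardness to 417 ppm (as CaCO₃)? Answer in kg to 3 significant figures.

1.63 kg

Volume: 8,330 US gal × 3.785 L/gal = 31,529 L.
After draining 25% and refilling: 461 × 0.75 + 98 × 0.25 = 370.25 ppm.
Deficit to target: 417 − 370.25 = 46.75 mg/L.
As CaCO₃: 46.75 mg/L × 31,529 L = 1474 g; ÷ 100.1 = 14.73 mol Ca²⁺.
Mass: 14.73 × 111 = 1634 g.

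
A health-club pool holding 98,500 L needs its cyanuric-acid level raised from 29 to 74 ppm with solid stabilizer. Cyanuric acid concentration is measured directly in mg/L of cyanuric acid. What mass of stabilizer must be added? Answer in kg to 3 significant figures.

CYA to add: (74 − 29) = 45 mg/L × 98,500 L = 4432 g cyanuric acid.

4.43 kg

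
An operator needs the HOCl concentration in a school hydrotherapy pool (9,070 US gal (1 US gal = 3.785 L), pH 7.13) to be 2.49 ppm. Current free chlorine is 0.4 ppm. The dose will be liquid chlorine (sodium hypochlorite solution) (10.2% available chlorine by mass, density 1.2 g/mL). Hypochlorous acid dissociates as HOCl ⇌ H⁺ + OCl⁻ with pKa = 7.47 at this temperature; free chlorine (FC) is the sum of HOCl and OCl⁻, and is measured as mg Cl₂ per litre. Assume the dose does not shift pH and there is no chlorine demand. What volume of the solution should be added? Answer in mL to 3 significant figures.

Volume: 9,070 US gal × 3.785 L/gal = 34,330 L.
[OCl⁻]/[HOCl] = 10^(pH − pKa) = 10^(7.13 − 7.47) = 0.4571; fraction as HOCl = 1/(1 + 0.4571) = 0.6863.
Free chlorine required for 2.49 ppm HOCl: 2.49 / 0.6863 = 3.628 ppm.
FC to add: 3.628 − 0.4 = 3.228 mg/L as Cl₂.
Cl₂ equivalent: 3.228 mg/L × 34,330 L = 110.8 g.
Product at 10.2% available Cl: 110.8 / 0.102 = 1086 g.
Volume: 1086 g ÷ 1.2 g/mL = 905.4 mL.

905 mL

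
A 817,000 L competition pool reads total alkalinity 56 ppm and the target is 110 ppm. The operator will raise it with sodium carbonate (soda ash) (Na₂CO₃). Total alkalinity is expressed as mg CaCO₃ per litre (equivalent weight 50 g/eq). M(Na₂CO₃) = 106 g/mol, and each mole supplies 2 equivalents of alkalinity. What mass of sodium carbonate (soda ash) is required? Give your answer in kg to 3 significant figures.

46.8 kg

Alkalinity to add: (110 − 56) = 54 mg/L as CaCO₃ × 817,000 L = 44,120 g as CaCO₃.
Equivalents: 44,120 g ÷ 50 g/eq = 882.4 eq.
Each mole of Na₂CO₃ supplies 2 eq, so 882.4 / 2 = 441.2 mol.
Mass: 441.2 mol × 106 g/mol = 46,770 g.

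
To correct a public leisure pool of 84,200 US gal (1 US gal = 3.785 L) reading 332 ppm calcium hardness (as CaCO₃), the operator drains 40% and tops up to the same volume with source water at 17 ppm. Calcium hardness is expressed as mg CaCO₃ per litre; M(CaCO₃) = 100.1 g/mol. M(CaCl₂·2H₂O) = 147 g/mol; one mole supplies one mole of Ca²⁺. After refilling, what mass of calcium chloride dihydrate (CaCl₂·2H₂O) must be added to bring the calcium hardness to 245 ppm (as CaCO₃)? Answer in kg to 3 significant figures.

Volume: 84,200 US gal × 3.785 L/gal = 318,697 L.
After draining 40% and refilling: 332 × 0.60 + 17 × 0.40 = 206 ppm.
Deficit to target: 245 − 206 = 39 mg/L.
As CaCO₃: 39 mg/L × 318,697 L = 12,430 g; ÷ 100.1 = 124.2 mol Ca²⁺.
Mass: 124.2 × 147 = 18,250 g.

18.3 kg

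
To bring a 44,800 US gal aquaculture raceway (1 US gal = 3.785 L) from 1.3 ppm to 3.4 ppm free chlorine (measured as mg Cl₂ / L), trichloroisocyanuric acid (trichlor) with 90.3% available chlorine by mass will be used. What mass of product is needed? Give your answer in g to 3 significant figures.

Volume: 44,800 US gal × 3.785 L/gal = 169,568 L.
Chlorine deficit: 3.4 − 1.3 = 2.1 ppm = 2.1 mg/L as Cl₂.
Cl₂ equivalent needed: 2.1 mg/L × 169,568 L = 356,100 mg = 356.1 g.
Product at 90.3% available chlorine: 356.1 / 0.903 = 394.3 g.

394 g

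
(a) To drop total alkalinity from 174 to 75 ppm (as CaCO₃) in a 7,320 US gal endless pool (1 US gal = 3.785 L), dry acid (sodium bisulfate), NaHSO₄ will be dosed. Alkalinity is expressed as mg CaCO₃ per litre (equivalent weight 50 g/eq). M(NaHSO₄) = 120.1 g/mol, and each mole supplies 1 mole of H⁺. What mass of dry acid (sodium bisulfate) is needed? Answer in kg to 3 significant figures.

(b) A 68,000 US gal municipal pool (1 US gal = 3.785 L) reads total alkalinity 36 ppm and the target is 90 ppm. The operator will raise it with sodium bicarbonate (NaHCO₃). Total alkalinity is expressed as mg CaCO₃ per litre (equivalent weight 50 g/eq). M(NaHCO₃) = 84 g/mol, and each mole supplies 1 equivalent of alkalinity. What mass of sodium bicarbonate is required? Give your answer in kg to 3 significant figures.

(a) 6.59 kg; (b) 23.3 kg

(a) Volume: 7,320 US gal × 3.785 L/gal = 27,706 L.
(a) Alkalinity to neutralize: (174 − 75) = 99 mg/L as CaCO₃ × 27,706 L = 2743 g as CaCO₃.
(a) Equivalents of H⁺ required: 2743 ÷ 50 g/eq = 54.86 eq = 54.86 mol NaHSO₄.
(a) Mass of NaHSO₄: 54.86 × 120.1 = 6588 g.

(b) Volume: 68,000 US gal × 3.785 L/gal = 257,380 L.
(b) Alkalinity to add: (90 − 36) = 54 mg/L as CaCO₃ × 257,380 L = 13,900 g as CaCO₃.
(b) Equivalents: 13,900 g ÷ 50 g/eq = 278 eq.
(b) NaHCO₃ supplies 1 eq per mole → 278 mol.
(b) Mass: 278 mol × 84 g/mol = 23,350 g.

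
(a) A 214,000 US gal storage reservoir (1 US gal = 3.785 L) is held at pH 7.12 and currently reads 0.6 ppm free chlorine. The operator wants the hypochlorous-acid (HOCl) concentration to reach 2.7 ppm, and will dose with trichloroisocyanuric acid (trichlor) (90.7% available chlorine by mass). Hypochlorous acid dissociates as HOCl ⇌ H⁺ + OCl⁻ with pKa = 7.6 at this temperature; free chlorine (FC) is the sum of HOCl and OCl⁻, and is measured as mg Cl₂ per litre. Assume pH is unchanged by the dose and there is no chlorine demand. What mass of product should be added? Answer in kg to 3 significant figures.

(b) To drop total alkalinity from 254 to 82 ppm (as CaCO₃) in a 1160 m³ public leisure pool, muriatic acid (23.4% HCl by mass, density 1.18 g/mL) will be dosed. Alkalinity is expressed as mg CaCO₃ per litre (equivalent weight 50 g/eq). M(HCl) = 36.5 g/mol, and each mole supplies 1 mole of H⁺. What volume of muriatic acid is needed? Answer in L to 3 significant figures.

(a) 2.67 kg; (b) 527 L

(a) Volume: 214,000 US gal × 3.785 L/gal = 809,990 L.
(a) [OCl⁻]/[HOCl] = 10^(pH − pKa) = 10^(7.12 − 7.6) = 0.3311; fraction as HOCl = 1/(1 + 0.3311) = 0.7512.
(a) Free chlorine required for 2.7 ppm HOCl: 2.7 / 0.7512 = 3.594 ppm.
(a) FC to add: 3.594 − 0.6 = 2.994 mg/L as Cl₂.
(a) Cl₂ equivalent: 2.994 mg/L × 809,990 L = 2425 g.
(a) Product at 90.7% available Cl: 2425 / 0.907 = 2674 g.

(b) Volume: 1160 m³ = 1,160,000 L.
(b) Alkalinity to neutralize: (254 − 82) = 172 mg/L as CaCO₃ × 1,160,000 L = 199,500 g as CaCO₃.
(b) Equivalents of H⁺ required: 199,500 ÷ 50 g/eq = 3990 eq = 3990 mol HCl.
(b) Mass of HCl: 3990 × 36.5 = 145,600 g.
(b) Mass of 23.4% solution: 145,600 / 0.234 = 622,400 g.
(b) Volume: 622,400 g ÷ 1.18 g/mL = 527,500 mL.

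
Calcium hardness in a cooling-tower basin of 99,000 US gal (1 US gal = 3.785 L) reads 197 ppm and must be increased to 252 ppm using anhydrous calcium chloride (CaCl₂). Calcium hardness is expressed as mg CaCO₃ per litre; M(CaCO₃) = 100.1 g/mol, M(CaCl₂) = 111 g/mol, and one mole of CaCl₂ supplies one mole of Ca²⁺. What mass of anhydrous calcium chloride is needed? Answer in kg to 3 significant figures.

Volume: 99,000 US gal × 3.785 L/gal = 374,715 L.
Hardness to add: (252 − 197) = 55 mg/L as CaCO₃ × 374,715 L = 20,610 g as CaCO₃.
Moles of Ca²⁺ (1 mol Ca²⁺ ≡ 1 mol CaCO₃): 20,610 / 100.1 g/mol = 205.9 mol.
Mass of CaCl₂: 205.9 × 111 = 22,850 g.

22.9 kg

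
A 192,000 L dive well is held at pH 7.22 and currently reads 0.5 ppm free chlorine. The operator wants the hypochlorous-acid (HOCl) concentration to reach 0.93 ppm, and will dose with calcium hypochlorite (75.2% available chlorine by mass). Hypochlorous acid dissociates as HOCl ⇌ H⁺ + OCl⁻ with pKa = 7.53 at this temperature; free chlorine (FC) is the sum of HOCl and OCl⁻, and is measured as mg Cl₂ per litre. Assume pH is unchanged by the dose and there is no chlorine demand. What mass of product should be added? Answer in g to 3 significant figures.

[OCl⁻]/[HOCl] = 10^(pH − pKa) = 10^(7.22 − 7.53) = 0.4898; fraction as HOCl = 1/(1 + 0.4898) = 0.6712.
Free chlorine required for 0.93 ppm HOCl: 0.93 / 0.6712 = 1.385 ppm.
FC to add: 1.385 − 0.5 = 0.8855 mg/L as Cl₂.
Cl₂ equivalent: 0.8855 mg/L × 192,000 L = 170 g.
Product at 75.2% available Cl: 170 / 0.752 = 226.1 g.

226 g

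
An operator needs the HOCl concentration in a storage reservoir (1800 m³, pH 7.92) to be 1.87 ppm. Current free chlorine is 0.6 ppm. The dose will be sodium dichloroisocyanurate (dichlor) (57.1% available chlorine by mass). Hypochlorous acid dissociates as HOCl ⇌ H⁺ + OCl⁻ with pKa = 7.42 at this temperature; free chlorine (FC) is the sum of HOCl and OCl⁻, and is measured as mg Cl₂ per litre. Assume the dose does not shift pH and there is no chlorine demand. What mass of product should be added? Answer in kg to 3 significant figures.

22.6 kg

Volume: 1800 m³ = 1,800,000 L.
[OCl⁻]/[HOCl] = 10^(pH − pKa) = 10^(7.92 − 7.42) = 3.162; fraction as HOCl = 1/(1 + 3.162) = 0.2403.
Free chlorine required for 1.87 ppm HOCl: 1.87 / 0.2403 = 7.783 ppm.
FC to add: 7.783 − 0.6 = 7.183 mg/L as Cl₂.
Cl₂ equivalent: 7.183 mg/L × 1,800,000 L = 12,930 g.
Product at 57.1% available Cl: 12,930 / 0.571 = 22,640 g.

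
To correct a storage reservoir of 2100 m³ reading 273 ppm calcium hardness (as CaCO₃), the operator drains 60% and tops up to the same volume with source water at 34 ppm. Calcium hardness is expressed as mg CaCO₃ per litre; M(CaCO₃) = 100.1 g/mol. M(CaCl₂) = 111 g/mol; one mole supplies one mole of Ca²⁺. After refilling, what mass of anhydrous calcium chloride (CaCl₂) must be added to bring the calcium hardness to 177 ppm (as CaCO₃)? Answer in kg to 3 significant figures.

Volume: 2100 m³ = 2,100,000 L.
After draining 60% and refilling: 273 × 0.40 + 34 × 0.60 = 129.6 ppm.
Deficit to target: 177 − 129.6 = 47.4 mg/L.
As CaCO₃: 47.4 mg/L × 2,100,000 L = 99,540 g; ÷ 100.1 = 994.4 mol Ca²⁺.
Mass: 994.4 × 111 = 110,400 g.

110 kg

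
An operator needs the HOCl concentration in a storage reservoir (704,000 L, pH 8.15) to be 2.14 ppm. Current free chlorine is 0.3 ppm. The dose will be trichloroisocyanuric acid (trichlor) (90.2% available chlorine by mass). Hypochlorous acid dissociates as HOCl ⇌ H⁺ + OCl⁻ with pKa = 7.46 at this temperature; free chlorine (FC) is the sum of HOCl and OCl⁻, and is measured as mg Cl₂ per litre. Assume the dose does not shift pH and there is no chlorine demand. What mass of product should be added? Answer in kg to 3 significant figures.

[OCl⁻]/[HOCl] = 10^(pH − pKa) = 10^(8.15 − 7.46) = 4.898; fraction as HOCl = 1/(1 + 4.898) = 0.1696.
Free chlorine required for 2.14 ppm HOCl: 2.14 / 0.1696 = 12.62 ppm.
FC to add: 12.62 − 0.3 = 12.32 mg/L as Cl₂.
Cl₂ equivalent: 12.32 mg/L × 704,000 L = 8674 g.
Product at 90.2% available Cl: 8674 / 0.902 = 9617 g.

9.62 kg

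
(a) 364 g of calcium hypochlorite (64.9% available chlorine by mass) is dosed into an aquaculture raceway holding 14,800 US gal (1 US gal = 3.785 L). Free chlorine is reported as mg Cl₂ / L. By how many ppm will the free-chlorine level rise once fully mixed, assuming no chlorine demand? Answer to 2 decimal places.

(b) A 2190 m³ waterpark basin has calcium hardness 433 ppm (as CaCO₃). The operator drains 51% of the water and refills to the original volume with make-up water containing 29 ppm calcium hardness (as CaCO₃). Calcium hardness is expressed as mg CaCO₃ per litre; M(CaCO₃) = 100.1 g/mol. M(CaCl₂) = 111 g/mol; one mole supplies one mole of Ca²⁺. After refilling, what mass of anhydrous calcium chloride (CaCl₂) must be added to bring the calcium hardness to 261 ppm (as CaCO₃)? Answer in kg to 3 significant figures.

(a) Volume: 14,800 US gal × 3.785 L/gal = 56,018 L.
(a) Available chlorine delivered: 364 g × 0.649 = 236.2 g as Cl₂.
(a) Concentration rise: 236.2 g / 56,018 L = 4.217 mg/L = 4.22 ppm.

(b) Volume: 2190 m³ = 2,190,000 L.
(b) After draining 51% and refilling: 433 × 0.49 + 29 × 0.51 = 226.96 ppm.
(b) Deficit to target: 261 − 226.96 = 34.04 mg/L.
(b) As CaCO₃: 34.04 mg/L × 2,190,000 L = 74,550 g; ÷ 100.1 = 744.7 mol Ca²⁺.
(b) Mass: 744.7 × 111 = 82,670 g.

(a) 4.22 ppm; (b) 82.7 kg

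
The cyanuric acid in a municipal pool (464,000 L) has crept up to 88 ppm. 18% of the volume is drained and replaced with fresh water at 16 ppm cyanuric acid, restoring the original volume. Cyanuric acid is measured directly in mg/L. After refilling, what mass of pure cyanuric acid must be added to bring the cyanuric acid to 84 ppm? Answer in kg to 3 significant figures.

After draining 18% and refilling: 88 × 0.82 + 16 × 0.18 = 75.04 ppm.
Deficit to target: 84 − 75.04 = 8.96 mg/L.
Mass: 8.96 mg/L × 464,000 L = 4157 g cyanuric acid.

4.16 kg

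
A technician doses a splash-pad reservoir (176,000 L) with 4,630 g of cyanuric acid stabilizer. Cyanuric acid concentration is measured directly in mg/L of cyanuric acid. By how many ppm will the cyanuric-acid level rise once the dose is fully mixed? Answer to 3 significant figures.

Rise: 4,630 g / 176,000 L × 1000 = 26.31 mg/L.

26.3 ppm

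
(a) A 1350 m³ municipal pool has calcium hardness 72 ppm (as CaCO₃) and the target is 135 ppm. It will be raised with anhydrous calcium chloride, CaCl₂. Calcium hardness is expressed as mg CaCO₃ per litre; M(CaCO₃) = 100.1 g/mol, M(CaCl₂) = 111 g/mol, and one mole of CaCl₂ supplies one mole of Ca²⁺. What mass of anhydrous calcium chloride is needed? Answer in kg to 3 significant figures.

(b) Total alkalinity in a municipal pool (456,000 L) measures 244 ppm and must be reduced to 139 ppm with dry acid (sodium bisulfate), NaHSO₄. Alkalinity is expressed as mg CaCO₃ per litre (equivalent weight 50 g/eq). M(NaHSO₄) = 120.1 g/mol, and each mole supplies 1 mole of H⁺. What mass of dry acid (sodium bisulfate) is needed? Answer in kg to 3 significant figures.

(a) Volume: 1350 m³ = 1,350,000 L.
(a) Hardness to add: (135 − 72) = 63 mg/L as CaCO₃ × 1,350,000 L = 85,050 g as CaCO₃.
(a) Moles of Ca²⁺ (1 mol Ca²⁺ ≡ 1 mol CaCO₃): 85,050 / 100.1 g/mol = 849.7 mol.
(a) Mass of CaCl₂: 849.7 × 111 = 94,310 g.

(b) Alkalinity to neutralize: (244 − 139) = 105 mg/L as CaCO₃ × 456,000 L = 47,880 g as CaCO₃.
(b) Equivalents of H⁺ required: 47,880 ÷ 50 g/eq = 957.6 eq = 957.6 mol NaHSO₄.
(b) Mass of NaHSO₄: 957.6 × 120.1 = 115,000 g.

(a) 94.3 kg; (b) 115 kg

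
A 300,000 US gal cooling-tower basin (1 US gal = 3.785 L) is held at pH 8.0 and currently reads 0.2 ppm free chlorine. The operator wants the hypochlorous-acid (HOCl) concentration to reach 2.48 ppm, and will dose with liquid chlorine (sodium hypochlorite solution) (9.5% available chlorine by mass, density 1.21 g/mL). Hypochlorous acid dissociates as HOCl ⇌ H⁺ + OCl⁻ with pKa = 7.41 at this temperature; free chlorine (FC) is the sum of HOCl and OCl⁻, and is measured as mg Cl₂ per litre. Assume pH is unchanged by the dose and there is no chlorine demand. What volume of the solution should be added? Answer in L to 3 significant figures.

Volume: 300,000 US gal × 3.785 L/gal = 1,135,500 L.
[OCl⁻]/[HOCl] = 10^(pH − pKa) = 10^(8.0 − 7.41) = 3.89; fraction as HOCl = 1/(1 + 3.89) = 0.2045.
Free chlorine required for 2.48 ppm HOCl: 2.48 / 0.2045 = 12.13 ppm.
FC to add: 12.13 − 0.2 = 11.93 mg/L as Cl₂.
Cl₂ equivalent: 11.93 mg/L × 1,135,500 L = 13,540 g.
Product at 9.5% available Cl: 13,540 / 0.095 = 142,600 g.
Volume: 142,600 g ÷ 1.21 g/mL = 117,800 mL.

118 L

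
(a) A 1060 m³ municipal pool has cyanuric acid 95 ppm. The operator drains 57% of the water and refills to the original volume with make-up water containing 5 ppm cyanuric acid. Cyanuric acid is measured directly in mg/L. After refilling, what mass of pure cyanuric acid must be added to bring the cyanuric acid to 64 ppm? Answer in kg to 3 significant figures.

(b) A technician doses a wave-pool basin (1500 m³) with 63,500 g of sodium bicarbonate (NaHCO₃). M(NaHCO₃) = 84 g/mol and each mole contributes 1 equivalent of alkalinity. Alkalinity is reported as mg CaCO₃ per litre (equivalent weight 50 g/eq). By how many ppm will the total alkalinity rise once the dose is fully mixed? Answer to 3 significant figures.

(a) Volume: 1060 m³ = 1,060,000 L.
(a) After draining 57% and refilling: 95 × 0.43 + 5 × 0.57 = 43.7 ppm.
(a) Deficit to target: 64 − 43.7 = 20.3 mg/L.
(a) Mass: 20.3 mg/L × 1,060,000 L = 21,520 g cyanuric acid.

(b) Volume: 1500 m³ = 1,500,000 L.
(b) Moles of NaHCO₃: 63,500 g ÷ 84 g/mol = 756 mol → 756 eq of alkalinity.
(b) As CaCO₃: 756 eq × 50 g/eq = 37,800 g.
(b) Rise: 37,800 g / 1,500,000 L × 1000 = 25.2 mg/L.

(a) 21.5 kg; (b) 25.2 ppm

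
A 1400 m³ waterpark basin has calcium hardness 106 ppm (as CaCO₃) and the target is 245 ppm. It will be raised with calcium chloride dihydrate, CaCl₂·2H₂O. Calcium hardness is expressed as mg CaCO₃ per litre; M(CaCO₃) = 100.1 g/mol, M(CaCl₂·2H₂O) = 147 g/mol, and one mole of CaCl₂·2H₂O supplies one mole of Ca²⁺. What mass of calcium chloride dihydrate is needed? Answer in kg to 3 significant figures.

Volume: 1400 m³ = 1,400,000 L.
Hardness to add: (245 − 106) = 139 mg/L as CaCO₃ × 1,400,000 L = 194,600 g as CaCO₃.
Moles of Ca²⁺ (1 mol Ca²⁺ ≡ 1 mol CaCO₃): 194,600 / 100.1 g/mol = 1944 mol.
Mass of CaCl₂·2H₂O: 1944 × 147 = 285,800 g.

286 kg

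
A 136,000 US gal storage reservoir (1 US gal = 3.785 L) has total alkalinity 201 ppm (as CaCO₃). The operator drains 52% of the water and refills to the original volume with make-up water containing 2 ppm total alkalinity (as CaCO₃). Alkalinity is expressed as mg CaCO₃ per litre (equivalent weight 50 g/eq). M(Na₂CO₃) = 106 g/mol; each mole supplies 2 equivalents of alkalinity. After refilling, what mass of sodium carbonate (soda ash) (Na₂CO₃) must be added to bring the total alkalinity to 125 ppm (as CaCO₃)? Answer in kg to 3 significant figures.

Volume: 136,000 US gal × 3.785 L/gal = 514,760 L.
After draining 52% and refilling: 201 × 0.48 + 2 × 0.52 = 97.52 ppm.
Deficit to target: 125 − 97.52 = 27.48 mg/L.
As CaCO₃: 27.48 mg/L × 514,760 L = 14,150 g; ÷ 50 g/eq ÷ 2 = 141.5 mol Na₂CO₃.
Mass: 141.5 × 106 = 14,990 g.

15.0 kg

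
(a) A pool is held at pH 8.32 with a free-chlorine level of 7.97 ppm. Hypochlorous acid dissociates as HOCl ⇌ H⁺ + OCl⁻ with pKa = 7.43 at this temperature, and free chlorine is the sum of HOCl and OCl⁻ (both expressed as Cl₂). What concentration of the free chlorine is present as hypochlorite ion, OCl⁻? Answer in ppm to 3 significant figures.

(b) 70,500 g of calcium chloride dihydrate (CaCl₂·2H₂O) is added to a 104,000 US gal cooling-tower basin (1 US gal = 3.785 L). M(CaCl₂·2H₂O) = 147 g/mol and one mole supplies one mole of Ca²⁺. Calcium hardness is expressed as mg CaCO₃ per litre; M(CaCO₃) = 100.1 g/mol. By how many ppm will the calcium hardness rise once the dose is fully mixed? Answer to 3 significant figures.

(a) [OCl⁻]/[HOCl] = 10^(pH − pKa) = 10^(8.32 − 7.43) = 10^0.89 = 7.762.
(a) Fraction as HOCl = 1 / (1 + 7.762) = 0.1141.
(a) OCl⁻ = (1 − 0.1141) × 7.97 ppm = 7.06 ppm.

(b) Volume: 104,000 US gal × 3.785 L/gal = 393,640 L.
(b) Moles of Ca²⁺: 70,500 g ÷ 147 g/mol = 479.6 mol.
(b) As CaCO₃: 479.6 mol × 100.1 g/mol = 48,010 g.
(b) Rise: 48,010 g / 393,640 L × 1000 = 122 mg/L.

(a) 7.06 ppm; (b) 122 ppm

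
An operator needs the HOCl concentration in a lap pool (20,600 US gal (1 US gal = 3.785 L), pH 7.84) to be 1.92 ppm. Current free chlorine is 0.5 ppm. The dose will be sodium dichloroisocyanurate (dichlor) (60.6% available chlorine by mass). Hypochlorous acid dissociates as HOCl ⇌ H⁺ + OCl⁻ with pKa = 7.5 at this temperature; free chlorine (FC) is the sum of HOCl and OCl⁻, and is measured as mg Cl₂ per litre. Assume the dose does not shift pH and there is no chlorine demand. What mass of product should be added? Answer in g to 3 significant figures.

Volume: 20,600 US gal × 3.785 L/gal = 77,971 L.
[OCl⁻]/[HOCl] = 10^(pH − pKa) = 10^(7.84 − 7.5) = 2.188; fraction as HOCl = 1/(1 + 2.188) = 0.3137.
Free chlorine required for 1.92 ppm HOCl: 1.92 / 0.3137 = 6.121 ppm.
FC to add: 6.121 − 0.5 = 5.621 mg/L as Cl₂.
Cl₂ equivalent: 5.621 mg/L × 77,971 L = 438.2 g.
Product at 60.6% available Cl: 438.2 / 0.606 = 723.2 g.

723 g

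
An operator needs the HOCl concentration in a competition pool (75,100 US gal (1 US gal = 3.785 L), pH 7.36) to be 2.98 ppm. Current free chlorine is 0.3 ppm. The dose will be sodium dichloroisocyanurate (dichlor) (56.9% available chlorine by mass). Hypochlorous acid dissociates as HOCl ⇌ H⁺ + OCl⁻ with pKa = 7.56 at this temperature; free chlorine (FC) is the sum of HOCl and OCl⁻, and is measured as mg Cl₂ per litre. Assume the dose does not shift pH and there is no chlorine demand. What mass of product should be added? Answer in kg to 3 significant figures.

Volume: 75,100 US gal × 3.785 L/gal = 284,254 L.
[OCl⁻]/[HOCl] = 10^(pH − pKa) = 10^(7.36 − 7.56) = 0.631; fraction as HOCl = 1/(1 + 0.631) = 0.6131.
Free chlorine required for 2.98 ppm HOCl: 2.98 / 0.6131 = 4.86 ppm.
FC to add: 4.86 − 0.3 = 4.56 mg/L as Cl₂.
Cl₂ equivalent: 4.56 mg/L × 284,254 L = 1296 g.
Product at 56.9% available Cl: 1296 / 0.569 = 2278 g.

2.28 kg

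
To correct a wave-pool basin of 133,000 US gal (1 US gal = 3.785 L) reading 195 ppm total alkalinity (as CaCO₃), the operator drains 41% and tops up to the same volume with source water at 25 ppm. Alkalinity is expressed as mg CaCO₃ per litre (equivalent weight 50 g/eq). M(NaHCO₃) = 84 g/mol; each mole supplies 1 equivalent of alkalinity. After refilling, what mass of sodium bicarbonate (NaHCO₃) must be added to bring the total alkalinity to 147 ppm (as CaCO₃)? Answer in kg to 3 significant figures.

18.4 kg

Volume: 133,000 US gal × 3.785 L/gal = 503,405 L.
After draining 41% and refilling: 195 × 0.59 + 25 × 0.41 = 125.3 ppm.
Deficit to target: 147 − 125.3 = 21.7 mg/L.
As CaCO₃: 21.7 mg/L × 503,405 L = 10,920 g; ÷ 50 g/eq ÷ 1 = 218.5 mol NaHCO₃.
Mass: 218.5 × 84 = 18,350 g.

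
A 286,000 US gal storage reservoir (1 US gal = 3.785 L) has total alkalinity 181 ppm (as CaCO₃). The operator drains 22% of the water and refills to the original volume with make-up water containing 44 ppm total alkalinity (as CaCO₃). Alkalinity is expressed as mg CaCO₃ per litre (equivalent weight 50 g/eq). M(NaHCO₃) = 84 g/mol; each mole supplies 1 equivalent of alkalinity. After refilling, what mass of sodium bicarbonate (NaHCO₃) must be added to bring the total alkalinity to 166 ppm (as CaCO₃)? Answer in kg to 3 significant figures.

27.5 kg

Volume: 286,000 US gal × 3.785 L/gal = 1,082,510 L.
After draining 22% and refilling: 181 × 0.78 + 44 × 0.22 = 150.86 ppm.
Deficit to target: 166 − 150.86 = 15.14 mg/L.
As CaCO₃: 15.14 mg/L × 1,082,510 L = 16,390 g; ÷ 50 g/eq ÷ 1 = 327.8 mol NaHCO₃.
Mass: 327.8 × 84 = 27,530 g.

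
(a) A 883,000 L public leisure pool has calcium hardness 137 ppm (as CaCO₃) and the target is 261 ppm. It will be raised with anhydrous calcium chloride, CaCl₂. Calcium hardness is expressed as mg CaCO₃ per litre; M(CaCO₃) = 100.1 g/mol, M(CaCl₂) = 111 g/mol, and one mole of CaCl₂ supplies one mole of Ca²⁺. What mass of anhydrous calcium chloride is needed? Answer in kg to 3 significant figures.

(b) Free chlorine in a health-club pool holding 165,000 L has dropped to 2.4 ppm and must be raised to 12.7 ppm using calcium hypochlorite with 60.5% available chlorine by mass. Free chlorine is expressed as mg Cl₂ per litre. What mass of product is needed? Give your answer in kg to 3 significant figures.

(a) 121 kg; (b) 2.81 kg

(a) Hardness to add: (261 − 137) = 124 mg/L as CaCO₃ × 883,000 L = 109,500 g as CaCO₃.
(a) Moles of Ca²⁺ (1 mol Ca²⁺ ≡ 1 mol CaCO₃): 109,500 / 100.1 g/mol = 1094 mol.
(a) Mass of CaCl₂: 1094 × 111 = 121,400 g.

(b) Chlorine deficit: 12.7 − 2.4 = 10.3 ppm = 10.3 mg/L as Cl₂.
(b) Cl₂ equivalent needed: 10.3 mg/L × 165,000 L = 1,700,000 mg = 1700 g.
(b) Product at 60.5% available chlorine: 1700 / 0.605 = 2809 g.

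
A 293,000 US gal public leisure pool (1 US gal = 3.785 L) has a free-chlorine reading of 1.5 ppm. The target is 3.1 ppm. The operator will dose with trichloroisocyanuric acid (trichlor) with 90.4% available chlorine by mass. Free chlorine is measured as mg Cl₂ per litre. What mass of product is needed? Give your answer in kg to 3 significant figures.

1.96 kg

Volume: 293,000 US gal × 3.785 L/gal = 1,109,005 L.
Chlorine deficit: 3.1 − 1.5 = 1.6 ppm = 1.6 mg/L as Cl₂.
Cl₂ equivalent needed: 1.6 mg/L × 1,109,005 L = 1,774,000 mg = 1774 g.
Product at 90.4% available chlorine: 1774 / 0.904 = 1963 g.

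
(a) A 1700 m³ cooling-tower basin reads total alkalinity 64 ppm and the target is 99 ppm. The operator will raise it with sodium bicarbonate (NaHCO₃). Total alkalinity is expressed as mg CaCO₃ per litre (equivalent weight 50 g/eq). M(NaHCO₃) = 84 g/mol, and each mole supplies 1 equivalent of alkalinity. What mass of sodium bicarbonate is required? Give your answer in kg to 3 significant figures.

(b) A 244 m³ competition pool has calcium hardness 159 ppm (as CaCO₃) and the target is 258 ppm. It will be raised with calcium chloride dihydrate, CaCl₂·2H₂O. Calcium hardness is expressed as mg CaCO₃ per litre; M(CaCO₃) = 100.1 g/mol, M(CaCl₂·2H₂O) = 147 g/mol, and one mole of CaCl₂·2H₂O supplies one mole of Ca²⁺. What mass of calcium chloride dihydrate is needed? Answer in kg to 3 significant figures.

(a) 100 kg; (b) 35.5 kg

(a) Volume: 1700 m³ = 1,700,000 L.
(a) Alkalinity to add: (99 − 64) = 35 mg/L as CaCO₃ × 1,700,000 L = 59,500 g as CaCO₃.
(a) Equivalents: 59,500 g ÷ 50 g/eq = 1190 eq.
(a) NaHCO₃ supplies 1 eq per mole → 1190 mol.
(a) Mass: 1190 mol × 84 g/mol = 99,960 g.

(b) Volume: 244 m³ = 244,000 L.
(b) Hardness to add: (258 − 159) = 99 mg/L as CaCO₃ × 244,000 L = 24,160 g as CaCO₃.
(b) Moles of Ca²⁺ (1 mol Ca²⁺ ≡ 1 mol CaCO₃): 24,160 / 100.1 g/mol = 241.3 mol.
(b) Mass of CaCl₂·2H₂O: 241.3 × 147 = 35,470 g.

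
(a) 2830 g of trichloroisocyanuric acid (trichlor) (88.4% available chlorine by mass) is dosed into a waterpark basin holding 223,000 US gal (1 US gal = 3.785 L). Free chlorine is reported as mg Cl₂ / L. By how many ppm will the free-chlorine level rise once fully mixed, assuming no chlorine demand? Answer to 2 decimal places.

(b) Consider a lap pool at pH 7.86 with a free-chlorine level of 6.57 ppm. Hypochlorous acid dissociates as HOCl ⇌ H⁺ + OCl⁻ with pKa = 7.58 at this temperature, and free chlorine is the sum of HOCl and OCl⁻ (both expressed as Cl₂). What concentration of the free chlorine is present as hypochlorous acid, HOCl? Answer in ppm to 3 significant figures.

(a) 2.96 ppm; (b) 2.26 ppm

(a) Volume: 223,000 US gal × 3.785 L/gal = 844,055 L.
(a) Available chlorine delivered: 2830 g × 0.884 = 2502 g as Cl₂.
(a) Concentration rise: 2502 g / 844,055 L = 2.964 mg/L = 2.96 ppm.

(b) [OCl⁻]/[HOCl] = 10^(pH − pKa) = 10^(7.86 − 7.58) = 10^0.28 = 1.905.
(b) Fraction as HOCl = 1 / (1 + 1.905) = 0.3442.
(b) HOCl = 0.3442 × 6.57 ppm = 2.261 ppm.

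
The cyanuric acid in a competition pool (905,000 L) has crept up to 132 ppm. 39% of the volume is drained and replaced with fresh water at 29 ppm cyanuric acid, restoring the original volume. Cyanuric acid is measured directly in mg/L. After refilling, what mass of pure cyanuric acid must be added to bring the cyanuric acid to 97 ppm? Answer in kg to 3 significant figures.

After draining 39% and refilling: 132 × 0.61 + 29 × 0.39 = 91.83 ppm.
Deficit to target: 97 − 91.83 = 5.17 mg/L.
Mass: 5.17 mg/L × 905,000 L = 4679 g cyanuric acid.

4.68 kg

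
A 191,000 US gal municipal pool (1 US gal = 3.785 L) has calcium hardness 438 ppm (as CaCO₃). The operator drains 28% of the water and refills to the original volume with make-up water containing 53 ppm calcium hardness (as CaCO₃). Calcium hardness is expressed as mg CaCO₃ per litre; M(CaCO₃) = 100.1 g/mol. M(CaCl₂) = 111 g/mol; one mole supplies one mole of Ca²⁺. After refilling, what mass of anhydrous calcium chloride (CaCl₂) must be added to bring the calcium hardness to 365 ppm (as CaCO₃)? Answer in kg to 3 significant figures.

27.9 kg

Volume: 191,000 US gal × 3.785 L/gal = 722,935 L.
After draining 28% and refilling: 438 × 0.72 + 53 × 0.28 = 330.2 ppm.
Deficit to target: 365 − 330.2 = 34.8 mg/L.
As CaCO₃: 34.8 mg/L × 722,935 L = 25,160 g; ÷ 100.1 = 251.3 mol Ca²⁺.
Mass: 251.3 × 111 = 27,900 g.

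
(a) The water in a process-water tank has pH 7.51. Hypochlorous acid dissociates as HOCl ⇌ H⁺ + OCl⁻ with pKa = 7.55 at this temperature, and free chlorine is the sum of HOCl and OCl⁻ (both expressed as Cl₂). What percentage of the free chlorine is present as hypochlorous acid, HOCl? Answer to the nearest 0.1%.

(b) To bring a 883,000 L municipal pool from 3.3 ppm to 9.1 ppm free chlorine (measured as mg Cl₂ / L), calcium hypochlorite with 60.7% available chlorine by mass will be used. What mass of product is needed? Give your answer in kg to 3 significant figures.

(a) 52.3%; (b) 8.44 kg

(a) [OCl⁻]/[HOCl] = 10^(pH − pKa) = 10^(7.51 − 7.55) = 10^-0.04 = 0.912.
(a) Fraction as HOCl = 1 / (1 + 0.912) = 0.523.

(b) Chlorine deficit: 9.1 − 3.3 = 5.8 ppm = 5.8 mg/L as Cl₂.
(b) Cl₂ equivalent needed: 5.8 mg/L × 883,000 L = 5,121,000 mg = 5121 g.
(b) Product at 60.7% available chlorine: 5121 / 0.607 = 8437 g.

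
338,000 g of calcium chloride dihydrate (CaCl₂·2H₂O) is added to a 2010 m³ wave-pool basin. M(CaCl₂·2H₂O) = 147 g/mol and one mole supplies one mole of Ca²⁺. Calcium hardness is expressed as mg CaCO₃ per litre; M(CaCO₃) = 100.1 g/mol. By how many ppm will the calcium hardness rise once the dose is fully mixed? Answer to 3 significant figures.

Volume: 2010 m³ = 2,010,000 L.
Moles of Ca²⁺: 338,000 g ÷ 147 g/mol = 2299 mol.
As CaCO₃: 2299 mol × 100.1 g/mol = 230,200 g.
Rise: 230,200 g / 2,010,000 L × 1000 = 114.5 mg/L.

115 ppm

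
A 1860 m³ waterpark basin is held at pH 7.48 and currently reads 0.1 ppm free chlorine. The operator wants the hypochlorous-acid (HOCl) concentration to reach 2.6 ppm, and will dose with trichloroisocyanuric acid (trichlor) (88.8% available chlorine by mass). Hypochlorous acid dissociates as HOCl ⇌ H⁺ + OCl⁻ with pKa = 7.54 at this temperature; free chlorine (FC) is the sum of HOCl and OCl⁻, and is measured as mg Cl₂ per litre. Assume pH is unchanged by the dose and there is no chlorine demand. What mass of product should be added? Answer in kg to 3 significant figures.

Volume: 1860 m³ = 1,860,000 L.
[OCl⁻]/[HOCl] = 10^(pH − pKa) = 10^(7.48 − 7.54) = 0.871; fraction as HOCl = 1/(1 + 0.871) = 0.5345.
Free chlorine required for 2.6 ppm HOCl: 2.6 / 0.5345 = 4.865 ppm.
FC to add: 4.865 − 0.1 = 4.765 mg/L as Cl₂.
Cl₂ equivalent: 4.765 mg/L × 1,860,000 L = 8862 g.
Product at 88.8% available Cl: 8862 / 0.888 = 9980 g.

9.98 kg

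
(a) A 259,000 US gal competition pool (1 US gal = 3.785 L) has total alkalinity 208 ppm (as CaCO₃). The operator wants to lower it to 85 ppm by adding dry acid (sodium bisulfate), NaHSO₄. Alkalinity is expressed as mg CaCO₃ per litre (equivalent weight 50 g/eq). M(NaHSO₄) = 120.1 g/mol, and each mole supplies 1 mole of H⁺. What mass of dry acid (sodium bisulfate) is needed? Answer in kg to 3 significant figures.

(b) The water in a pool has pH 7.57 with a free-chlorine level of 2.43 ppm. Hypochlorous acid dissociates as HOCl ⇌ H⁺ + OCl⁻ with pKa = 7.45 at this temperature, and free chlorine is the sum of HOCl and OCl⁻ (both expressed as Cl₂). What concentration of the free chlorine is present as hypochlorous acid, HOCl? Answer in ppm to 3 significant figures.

(a) Volume: 259,000 US gal × 3.785 L/gal = 980,315 L.
(a) Alkalinity to neutralize: (208 − 85) = 123 mg/L as CaCO₃ × 980,315 L = 120,600 g as CaCO₃.
(a) Equivalents of H⁺ required: 120,600 ÷ 50 g/eq = 2412 eq = 2412 mol NaHSO₄.
(a) Mass of NaHSO₄: 2412 × 120.1 = 289,600 g.

(b) [OCl⁻]/[HOCl] = 10^(pH − pKa) = 10^(7.57 − 7.45) = 10^0.12 = 1.318.
(b) Fraction as HOCl = 1 / (1 + 1.318) = 0.4314.
(b) HOCl = 0.4314 × 2.43 ppm = 1.048 ppm.

(a) 290 kg; (b) 1.05 ppm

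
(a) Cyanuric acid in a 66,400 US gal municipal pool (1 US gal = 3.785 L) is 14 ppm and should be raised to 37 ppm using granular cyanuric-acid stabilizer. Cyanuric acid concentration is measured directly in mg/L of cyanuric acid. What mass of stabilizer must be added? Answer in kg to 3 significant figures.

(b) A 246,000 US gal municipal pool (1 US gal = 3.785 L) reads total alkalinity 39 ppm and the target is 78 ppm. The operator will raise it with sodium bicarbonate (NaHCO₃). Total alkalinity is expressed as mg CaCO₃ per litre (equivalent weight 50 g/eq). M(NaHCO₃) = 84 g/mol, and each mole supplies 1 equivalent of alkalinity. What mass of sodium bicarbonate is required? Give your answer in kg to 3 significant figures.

(a) 5.78 kg; (b) 61.0 kg

(a) Volume: 66,400 US gal × 3.785 L/gal = 251,324 L.
(a) CYA to add: (37 − 14) = 23 mg/L × 251,324 L = 5780 g cyanuric acid.

(b) Volume: 246,000 US gal × 3.785 L/gal = 931,110 L.
(b) Alkalinity to add: (78 − 39) = 39 mg/L as CaCO₃ × 931,110 L = 36,310 g as CaCO₃.
(b) Equivalents: 36,310 g ÷ 50 g/eq = 726.3 eq.
(b) NaHCO₃ supplies 1 eq per mole → 726.3 mol.
(b) Mass: 726.3 mol × 84 g/mol = 61,010 g.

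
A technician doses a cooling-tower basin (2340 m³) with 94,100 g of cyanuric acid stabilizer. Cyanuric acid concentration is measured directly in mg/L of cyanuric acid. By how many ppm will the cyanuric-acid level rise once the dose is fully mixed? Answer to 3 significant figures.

Volume: 2340 m³ = 2,340,000 L.
Rise: 94,100 g / 2,340,000 L × 1000 = 40.21 mg/L.

40.2 ppm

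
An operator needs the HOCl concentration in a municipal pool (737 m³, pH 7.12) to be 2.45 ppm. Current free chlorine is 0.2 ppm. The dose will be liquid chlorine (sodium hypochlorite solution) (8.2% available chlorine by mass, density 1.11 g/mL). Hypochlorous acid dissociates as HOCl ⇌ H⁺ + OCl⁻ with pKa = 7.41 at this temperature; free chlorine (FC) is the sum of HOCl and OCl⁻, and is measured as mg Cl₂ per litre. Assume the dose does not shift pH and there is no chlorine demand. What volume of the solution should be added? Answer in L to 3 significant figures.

28.4 L

Volume: 737 m³ = 737,000 L.
[OCl⁻]/[HOCl] = 10^(pH − pKa) = 10^(7.12 − 7.41) = 0.5129; fraction as HOCl = 1/(1 + 0.5129) = 0.661.
Free chlorine required for 2.45 ppm HOCl: 2.45 / 0.661 = 3.707 ppm.
FC to add: 3.707 − 0.2 = 3.507 mg/L as Cl₂.
Cl₂ equivalent: 3.507 mg/L × 737,000 L = 2584 g.
Product at 8.2% available Cl: 2584 / 0.082 = 31,520 g.
Volume: 31,520 g ÷ 1.11 g/mL = 28,390 mL.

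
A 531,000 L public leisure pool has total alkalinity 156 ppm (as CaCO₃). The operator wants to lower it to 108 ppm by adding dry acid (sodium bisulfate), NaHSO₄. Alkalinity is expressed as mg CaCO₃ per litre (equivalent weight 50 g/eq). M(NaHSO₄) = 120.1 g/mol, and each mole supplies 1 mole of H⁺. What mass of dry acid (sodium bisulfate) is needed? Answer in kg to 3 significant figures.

61.2 kg

Alkalinity to neutralize: (156 − 108) = 48 mg/L as CaCO₃ × 531,000 L = 25,490 g as CaCO₃.
Equivalents of H⁺ required: 25,490 ÷ 50 g/eq = 509.8 eq = 509.8 mol NaHSO₄.
Mass of NaHSO₄: 509.8 × 120.1 = 61,220 g.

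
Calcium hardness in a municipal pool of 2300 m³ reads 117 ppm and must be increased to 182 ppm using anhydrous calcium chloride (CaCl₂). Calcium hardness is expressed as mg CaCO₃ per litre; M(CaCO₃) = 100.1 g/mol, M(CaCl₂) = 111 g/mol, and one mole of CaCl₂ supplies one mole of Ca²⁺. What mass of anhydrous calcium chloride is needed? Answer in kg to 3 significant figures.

166 kg

Volume: 2300 m³ = 2,300,000 L.
Hardness to add: (182 − 117) = 65 mg/L as CaCO₃ × 2,300,000 L = 149,500 g as CaCO₃.
Moles of Ca²⁺ (1 mol Ca²⁺ ≡ 1 mol CaCO₃): 149,500 / 100.1 g/mol = 1494 mol.
Mass of CaCl₂: 1494 × 111 = 165,800 g.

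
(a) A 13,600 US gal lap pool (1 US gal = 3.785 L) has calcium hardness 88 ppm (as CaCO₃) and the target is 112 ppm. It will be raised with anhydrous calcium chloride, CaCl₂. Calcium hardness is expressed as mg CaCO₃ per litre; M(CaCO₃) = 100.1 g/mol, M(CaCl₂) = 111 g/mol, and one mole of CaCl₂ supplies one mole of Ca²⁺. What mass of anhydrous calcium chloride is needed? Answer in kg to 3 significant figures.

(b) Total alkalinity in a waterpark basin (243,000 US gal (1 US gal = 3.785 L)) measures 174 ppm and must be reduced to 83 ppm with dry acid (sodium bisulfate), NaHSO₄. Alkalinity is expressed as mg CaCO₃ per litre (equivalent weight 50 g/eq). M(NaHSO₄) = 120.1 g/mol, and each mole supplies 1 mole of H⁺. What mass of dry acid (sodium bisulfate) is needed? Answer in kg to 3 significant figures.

(a) 1.37 kg; (b) 201 kg

(a) Volume: 13,600 US gal × 3.785 L/gal = 51,476 L.
(a) Hardness to add: (112 − 88) = 24 mg/L as CaCO₃ × 51,476 L = 1235 g as CaCO₃.
(a) Moles of Ca²⁺ (1 mol Ca²⁺ ≡ 1 mol CaCO₃): 1235 / 100.1 g/mol = 12.34 mol.
(a) Mass of CaCl₂: 12.34 × 111 = 1370 g.

(b) Volume: 243,000 US gal × 3.785 L/gal = 919,755 L.
(b) Alkalinity to neutralize: (174 − 83) = 91 mg/L as CaCO₃ × 919,755 L = 83,700 g as CaCO₃.
(b) Equivalents of H⁺ required: 83,700 ÷ 50 g/eq = 1674 eq = 1674 mol NaHSO₄.
(b) Mass of NaHSO₄: 1674 × 120.1 = 201,000 g.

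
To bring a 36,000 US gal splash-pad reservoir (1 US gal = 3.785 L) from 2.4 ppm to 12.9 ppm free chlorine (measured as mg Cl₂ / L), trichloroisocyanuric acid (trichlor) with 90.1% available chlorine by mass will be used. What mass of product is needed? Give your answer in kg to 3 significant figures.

1.59 kg

Volume: 36,000 US gal × 3.785 L/gal = 136,260 L.
Chlorine deficit: 12.9 − 2.4 = 10.5 ppm = 10.5 mg/L as Cl₂.
Cl₂ equivalent needed: 10.5 mg/L × 136,260 L = 1,431,000 mg = 1431 g.
Product at 90.1% available chlorine: 1431 / 0.901 = 1588 g.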